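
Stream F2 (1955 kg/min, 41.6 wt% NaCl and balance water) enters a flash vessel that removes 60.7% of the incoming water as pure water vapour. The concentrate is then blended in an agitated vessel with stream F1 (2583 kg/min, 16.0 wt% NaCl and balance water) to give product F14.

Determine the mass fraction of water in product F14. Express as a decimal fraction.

Vapour removed = 0.607×0.584×1955 = 693.02 kg/min; concentrate = 1262 kg/min.
water reaching the mixer = 448.7 (from concentrate) + 2583×0.840 = 2618.4 kg/min.
Product flow = 1262 + 2583 = 3845 kg/min; water fraction = 0.681.

0.681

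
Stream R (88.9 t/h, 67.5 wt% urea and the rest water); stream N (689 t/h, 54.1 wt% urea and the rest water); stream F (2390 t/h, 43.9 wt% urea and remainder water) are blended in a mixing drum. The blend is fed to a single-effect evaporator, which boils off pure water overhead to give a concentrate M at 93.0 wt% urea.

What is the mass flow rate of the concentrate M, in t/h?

urea entering = 88.9×0.675 + 689×0.541 + 2390×0.439 = 1482 t/h.
All urea reports to M, so M = 1482/0.930 = 1593.5 t/h.

1594 t/h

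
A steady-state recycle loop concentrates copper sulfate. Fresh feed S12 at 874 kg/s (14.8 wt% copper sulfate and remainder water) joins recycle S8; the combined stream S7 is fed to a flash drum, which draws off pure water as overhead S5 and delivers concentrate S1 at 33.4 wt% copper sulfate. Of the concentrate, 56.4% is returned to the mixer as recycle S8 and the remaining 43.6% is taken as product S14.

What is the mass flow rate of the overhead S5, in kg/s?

Overall copper sulfate balance (none leaves overhead): copper sulfate in fresh feed = copper sulfate in product, i.e. 874×0.148 = (1−0.564)·S1·0.334.
S1 = 129.35/(0.334×0.436) = 888.26 kg/s.
Recycle S8 = 0.564×888.26 = 500.98 kg/s.
Combined feed S7 = 874 + 500.98 = 1375 kg/s.
Overhead S5 = S7 − S1 = 1375 − 888.26 = 486.72 kg/s.

486.7 kg/s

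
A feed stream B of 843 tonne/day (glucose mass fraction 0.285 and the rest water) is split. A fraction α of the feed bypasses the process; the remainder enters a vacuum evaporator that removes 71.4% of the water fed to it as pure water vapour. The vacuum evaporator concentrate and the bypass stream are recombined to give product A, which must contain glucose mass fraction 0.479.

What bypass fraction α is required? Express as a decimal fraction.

0.207

All 843×0.285 = 240.25 tonne/day of glucose reaches A, so A = 240.25/0.479 = 501.58 tonne/day and vapour = 341.42 tonne/day.
The evaporator receives (1−α)·843 of feed at 0.715 water and removes 0.714 of that water:
0.714×0.715×(1−α)×843 = 341.42
(1−α) = 341.42/430.36 = 0.7933;  α = 0.2067.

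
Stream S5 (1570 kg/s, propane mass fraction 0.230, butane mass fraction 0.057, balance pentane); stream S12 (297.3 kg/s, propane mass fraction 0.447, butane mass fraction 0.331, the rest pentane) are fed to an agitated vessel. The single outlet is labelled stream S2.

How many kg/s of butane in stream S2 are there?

187.9 kg/s

butane out = butane in = 1570×0.057 + 297.3×0.331 = 187.9 kg/s.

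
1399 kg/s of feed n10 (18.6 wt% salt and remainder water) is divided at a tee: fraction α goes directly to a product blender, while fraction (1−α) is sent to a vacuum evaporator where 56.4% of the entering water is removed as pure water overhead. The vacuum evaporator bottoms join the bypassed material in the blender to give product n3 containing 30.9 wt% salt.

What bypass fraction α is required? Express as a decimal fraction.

All 1399×0.186 = 260.21 kg/s of salt reaches n3, so n3 = 260.21/0.309 = 842.12 kg/s and vapour = 556.88 kg/s.
The evaporator receives (1−α)·1399 of feed at 0.814 water and removes 0.564 of that water:
0.564×0.814×(1−α)×1399 = 556.88
(1−α) = 556.88/642.28 = 0.8670;  α = 0.1330.

0.133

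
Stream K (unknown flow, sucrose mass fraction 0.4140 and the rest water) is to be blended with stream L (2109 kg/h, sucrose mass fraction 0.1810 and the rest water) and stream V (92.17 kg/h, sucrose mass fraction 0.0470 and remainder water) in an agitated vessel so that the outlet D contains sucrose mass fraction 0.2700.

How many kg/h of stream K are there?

1446 kg/h

Let K be the unknown flow. Total out = 2201.2 + K.
sucrose balance: 386.06 + 0.414·K = 0.270·(2201.2 + K)
(0.414 − 0.270)·K = 0.270×2201.2 − 386.06 = 208.25
K = 208.25 / 0.144 = 1446.2 kg/h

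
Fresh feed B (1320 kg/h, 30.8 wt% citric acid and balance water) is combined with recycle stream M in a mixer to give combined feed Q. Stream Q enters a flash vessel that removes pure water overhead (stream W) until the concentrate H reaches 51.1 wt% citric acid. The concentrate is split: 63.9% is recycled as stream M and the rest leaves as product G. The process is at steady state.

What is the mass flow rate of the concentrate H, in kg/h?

2204 kg/h

Overall citric acid balance (none leaves overhead): citric acid in fresh feed = citric acid in product, i.e. 1320×0.308 = (1−0.639)·H·0.511.
H = 406.56/(0.511×0.361) = 2203.9 kg/h.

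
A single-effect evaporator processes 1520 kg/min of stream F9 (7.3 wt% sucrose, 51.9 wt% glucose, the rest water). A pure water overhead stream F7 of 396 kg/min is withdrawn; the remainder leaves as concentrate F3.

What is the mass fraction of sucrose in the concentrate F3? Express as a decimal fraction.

0.099

sucrose is not removed: 1520×0.073 = 110.96 kg/min of sucrose enters F3.
Concentrate = 1520 − 396 = 1124 kg/min.
Mass fraction = 110.96/1124 = 0.099.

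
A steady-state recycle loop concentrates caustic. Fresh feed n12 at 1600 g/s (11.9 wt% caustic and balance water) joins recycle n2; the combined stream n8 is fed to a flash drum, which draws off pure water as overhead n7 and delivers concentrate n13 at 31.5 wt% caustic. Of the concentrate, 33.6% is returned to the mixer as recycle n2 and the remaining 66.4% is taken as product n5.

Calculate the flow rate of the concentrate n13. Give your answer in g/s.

Overall caustic balance (none leaves overhead): caustic in fresh feed = caustic in product, i.e. 1600×0.119 = (1−0.336)·n13·0.315.
n13 = 190.4/(0.315×0.664) = 910.31 g/s.

910.3 g/s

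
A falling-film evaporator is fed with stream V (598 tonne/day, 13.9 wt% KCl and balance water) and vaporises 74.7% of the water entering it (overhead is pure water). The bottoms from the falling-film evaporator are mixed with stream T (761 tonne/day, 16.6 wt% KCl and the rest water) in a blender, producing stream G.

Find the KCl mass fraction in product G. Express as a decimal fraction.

Vapour removed = 0.747×0.861×598 = 384.61 tonne/day; concentrate = 213.39 tonne/day.
KCl reaching the mixer = 83.122 (from concentrate) + 761×0.166 = 209.45 tonne/day.
Product flow = 213.39 + 761 = 974.39 tonne/day; KCl fraction = 0.2150.

0.2150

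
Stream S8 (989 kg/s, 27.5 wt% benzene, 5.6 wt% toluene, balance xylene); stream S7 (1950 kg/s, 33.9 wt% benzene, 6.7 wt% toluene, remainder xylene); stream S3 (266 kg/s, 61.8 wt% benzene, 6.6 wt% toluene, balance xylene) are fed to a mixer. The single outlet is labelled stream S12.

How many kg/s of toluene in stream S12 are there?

203.6 kg/s

toluene out = toluene in = 989×0.056 + 1950×0.067 + 266×0.066 = 203.59 kg/s.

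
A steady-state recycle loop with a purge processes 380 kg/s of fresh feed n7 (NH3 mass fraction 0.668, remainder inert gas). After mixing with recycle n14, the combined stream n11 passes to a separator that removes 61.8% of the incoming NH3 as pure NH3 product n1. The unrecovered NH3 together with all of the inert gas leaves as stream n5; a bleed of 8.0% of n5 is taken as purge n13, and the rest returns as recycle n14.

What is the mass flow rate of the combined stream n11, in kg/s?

inert gas enters only via n7 and leaves only via the purge: 380×0.332 = 0.080×(inert gas in n5), and the separator passes all inert gas, so inert gas in n11 = inert gas in n5 = 1577 kg/s.
NH3 in n11: m_A = 380×0.668 + (1−0.080)·(1−0.618)·m_A, so m_A = 253.84/0.6486 = 391.39 kg/s.
n11 = 391.39 + 1577 = 1968.4 kg/s.

1968 kg/s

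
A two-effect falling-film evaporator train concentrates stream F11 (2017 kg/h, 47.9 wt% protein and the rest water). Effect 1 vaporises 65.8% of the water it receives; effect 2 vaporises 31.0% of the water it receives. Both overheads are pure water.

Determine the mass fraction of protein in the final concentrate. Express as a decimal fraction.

0.796

water in feed = 2017×0.521 = 1050.9 kg/h.
After stage 1: water left = (1−0.658)×1050.9 = 359.39; stream total = 1325.5 kg/h.
After stage 2: water left = (1−0.310)×359.39 = 247.98; final concentrate = 1214.1 kg/h.
protein fraction = 966.14/1214.1 = 0.796.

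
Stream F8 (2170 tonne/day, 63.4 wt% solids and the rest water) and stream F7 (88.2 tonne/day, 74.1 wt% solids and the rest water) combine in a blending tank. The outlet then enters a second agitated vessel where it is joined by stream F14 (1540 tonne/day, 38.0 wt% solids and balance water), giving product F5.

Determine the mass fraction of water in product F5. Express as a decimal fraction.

Overall, product flow = 3798.2 tonne/day.
water in = 2170×0.366 + 88.2×0.259 + 1540×0.620 = 1771.9 tonne/day.
water fraction in F5 = 0.4665.

0.4665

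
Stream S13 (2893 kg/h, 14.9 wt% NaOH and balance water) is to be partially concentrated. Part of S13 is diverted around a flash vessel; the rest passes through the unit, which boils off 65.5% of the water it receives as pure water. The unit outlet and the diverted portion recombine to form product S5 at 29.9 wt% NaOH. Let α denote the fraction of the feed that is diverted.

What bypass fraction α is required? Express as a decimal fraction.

All 2893×0.149 = 431.06 kg/h of NaOH reaches S5, so S5 = 431.06/0.299 = 1441.7 kg/h and vapour = 1451.3 kg/h.
The evaporator receives (1−α)·2893 of feed at 0.851 water and removes 0.655 of that water:
0.655×0.851×(1−α)×2893 = 1451.3
(1−α) = 1451.3/1612.6 = 0.9000;  α = 0.1000.

0.100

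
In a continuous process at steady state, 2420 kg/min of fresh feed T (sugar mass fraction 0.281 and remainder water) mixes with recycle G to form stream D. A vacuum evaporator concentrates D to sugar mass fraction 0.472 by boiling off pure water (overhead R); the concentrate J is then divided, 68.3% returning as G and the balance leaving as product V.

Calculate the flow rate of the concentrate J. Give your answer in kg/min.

4545 kg/min

Overall sugar balance (none leaves overhead): sugar in fresh feed = sugar in product, i.e. 2420×0.281 = (1−0.683)·J·0.472.
J = 680.02/(0.472×0.317) = 4544.9 kg/min.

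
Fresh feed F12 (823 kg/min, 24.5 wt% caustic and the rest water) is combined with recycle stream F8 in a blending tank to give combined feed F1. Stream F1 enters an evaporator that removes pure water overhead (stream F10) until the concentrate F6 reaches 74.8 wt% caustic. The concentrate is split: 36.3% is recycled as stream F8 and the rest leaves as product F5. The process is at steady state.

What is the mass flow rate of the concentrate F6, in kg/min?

423.2 kg/min

Overall caustic balance (none leaves overhead): caustic in fresh feed = caustic in product, i.e. 823×0.245 = (1−0.363)·F6·0.748.
F6 = 201.63/(0.748×0.637) = 423.18 kg/min.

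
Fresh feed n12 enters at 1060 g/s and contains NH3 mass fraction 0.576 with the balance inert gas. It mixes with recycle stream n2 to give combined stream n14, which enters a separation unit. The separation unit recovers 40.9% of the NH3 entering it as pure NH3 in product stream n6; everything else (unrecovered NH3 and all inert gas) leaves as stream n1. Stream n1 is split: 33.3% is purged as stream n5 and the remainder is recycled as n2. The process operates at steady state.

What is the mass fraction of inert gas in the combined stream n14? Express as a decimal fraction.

inert gas enters only via n12 and leaves only via the purge: 1060×0.424 = 0.333×(inert gas in n1), and the separation unit passes all inert gas, so inert gas in n14 = inert gas in n1 = 1349.7 g/s.
NH3 in n14: m_A = 1060×0.576 + (1−0.333)·(1−0.409)·m_A, so m_A = 610.56/0.6058 = 1007.9 g/s.
n14 = 1007.9 + 1349.7 = 2357.5 g/s.
inert gas fraction in n14 = 1349.7/2357.5 = 0.572.

0.572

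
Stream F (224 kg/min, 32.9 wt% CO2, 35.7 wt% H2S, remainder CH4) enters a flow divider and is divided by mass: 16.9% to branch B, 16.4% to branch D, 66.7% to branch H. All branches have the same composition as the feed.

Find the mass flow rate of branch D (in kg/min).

Branch D flow = 0.164×224 = 36.736 kg/min.

36.74 kg/min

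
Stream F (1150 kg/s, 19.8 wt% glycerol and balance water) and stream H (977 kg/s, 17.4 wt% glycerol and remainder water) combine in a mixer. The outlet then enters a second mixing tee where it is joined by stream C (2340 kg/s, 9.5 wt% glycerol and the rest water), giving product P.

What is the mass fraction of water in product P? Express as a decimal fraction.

Overall, product flow = 4467 kg/s.
water in = 1150×0.802 + 977×0.826 + 2340×0.905 = 3847 kg/s.
water fraction in P = 0.8612.

0.8612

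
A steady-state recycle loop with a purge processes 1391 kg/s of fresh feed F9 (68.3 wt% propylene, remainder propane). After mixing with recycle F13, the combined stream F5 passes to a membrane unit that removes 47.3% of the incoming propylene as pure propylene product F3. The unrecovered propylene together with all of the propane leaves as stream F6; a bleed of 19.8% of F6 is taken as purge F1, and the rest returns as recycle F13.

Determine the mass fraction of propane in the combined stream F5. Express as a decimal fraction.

0.5751

propane enters only via F9 and leaves only via the purge: 1391×0.317 = 0.198×(propane in F6), and the membrane unit passes all propane, so propane in F5 = propane in F6 = 2227 kg/s.
propylene in F5: m_A = 1391×0.683 + (1−0.198)·(1−0.473)·m_A, so m_A = 950.05/0.5773 = 1645.6 kg/s.
F5 = 1645.6 + 2227 = 3872.6 kg/s.
propane fraction in F5 = 2227/3872.6 = 0.5751.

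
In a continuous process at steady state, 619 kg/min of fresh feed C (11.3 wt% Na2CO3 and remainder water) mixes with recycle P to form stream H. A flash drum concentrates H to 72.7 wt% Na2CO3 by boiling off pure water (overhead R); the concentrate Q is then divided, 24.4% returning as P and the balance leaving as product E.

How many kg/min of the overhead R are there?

Overall Na2CO3 balance (none leaves overhead): Na2CO3 in fresh feed = Na2CO3 in product, i.e. 619×0.113 = (1−0.244)·Q·0.727.
Q = 69.947/(0.727×0.756) = 127.27 kg/min.
Recycle P = 0.244×127.27 = 31.053 kg/min.
Combined feed H = 619 + 31.053 = 650.05 kg/min.
Overhead R = H − Q = 650.05 − 127.27 = 522.79 kg/min.

522.8 kg/min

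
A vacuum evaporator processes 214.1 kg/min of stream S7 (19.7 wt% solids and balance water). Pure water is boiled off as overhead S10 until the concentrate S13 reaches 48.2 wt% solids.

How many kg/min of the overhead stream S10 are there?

solids is conserved: 214.1×0.197 = 42.178 kg/min all reports to the concentrate.
Concentrate = 42.178/(target fraction) = 87.506 kg/min.
Overhead = 214.1 − 87.506 = 126.59 kg/min.

126.6 kg/min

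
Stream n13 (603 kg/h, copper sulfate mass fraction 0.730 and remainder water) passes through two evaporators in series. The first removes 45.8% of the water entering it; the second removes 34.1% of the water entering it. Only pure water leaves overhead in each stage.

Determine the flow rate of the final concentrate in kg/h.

498.3 kg/h

water in feed = 603×0.270 = 162.81 kg/h.
After stage 1: water left = (1−0.458)×162.81 = 88.243; stream total = 528.43 kg/h.
After stage 2: water left = (1−0.341)×88.243 = 58.152; final concentrate = 498.34 kg/h.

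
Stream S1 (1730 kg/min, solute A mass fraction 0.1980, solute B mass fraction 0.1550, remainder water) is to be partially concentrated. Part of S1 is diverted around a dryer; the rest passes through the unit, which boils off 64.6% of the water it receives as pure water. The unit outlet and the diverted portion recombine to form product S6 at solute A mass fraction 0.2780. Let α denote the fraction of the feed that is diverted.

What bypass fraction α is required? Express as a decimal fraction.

All 1730×0.198 = 342.54 kg/min of solute A reaches S6, so S6 = 342.54/0.278 = 1232.2 kg/min and vapour = 497.84 kg/min.
The evaporator receives (1−α)·1730 of feed at 0.647 water and removes 0.646 of that water:
0.646×0.647×(1−α)×1730 = 497.84
(1−α) = 497.84/723.07 = 0.6885;  α = 0.3115.

0.311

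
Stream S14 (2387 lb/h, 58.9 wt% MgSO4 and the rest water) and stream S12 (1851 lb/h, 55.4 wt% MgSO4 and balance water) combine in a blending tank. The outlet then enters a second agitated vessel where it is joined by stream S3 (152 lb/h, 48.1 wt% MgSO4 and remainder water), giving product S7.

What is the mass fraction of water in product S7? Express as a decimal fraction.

Overall, product flow = 4390 lb/h.
water in = 2387×0.411 + 1851×0.446 + 152×0.519 = 1885.5 lb/h.
water fraction in S7 = 0.429.

0.429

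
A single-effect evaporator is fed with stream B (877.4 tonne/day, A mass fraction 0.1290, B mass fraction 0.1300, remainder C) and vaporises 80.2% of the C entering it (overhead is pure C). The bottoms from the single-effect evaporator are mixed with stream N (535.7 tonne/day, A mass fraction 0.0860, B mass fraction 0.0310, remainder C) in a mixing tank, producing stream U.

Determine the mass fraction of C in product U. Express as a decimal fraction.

0.6749

Vapour removed = 0.802×0.741×877.4 = 521.42 tonne/day; concentrate = 355.98 tonne/day.
C reaching the mixer = 128.73 (from concentrate) + 535.7×0.883 = 601.75 tonne/day.
Product flow = 355.98 + 535.7 = 891.68 tonne/day; C fraction = 0.6749.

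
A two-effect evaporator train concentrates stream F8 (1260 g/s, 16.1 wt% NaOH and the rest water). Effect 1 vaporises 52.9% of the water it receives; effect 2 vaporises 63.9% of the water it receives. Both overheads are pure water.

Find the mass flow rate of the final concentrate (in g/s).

water in feed = 1260×0.839 = 1057.1 g/s.
After stage 1: water left = (1−0.529)×1057.1 = 497.91; stream total = 700.77 g/s.
After stage 2: water left = (1−0.639)×497.91 = 179.75; final concentrate = 382.61 g/s.

382.6 g/s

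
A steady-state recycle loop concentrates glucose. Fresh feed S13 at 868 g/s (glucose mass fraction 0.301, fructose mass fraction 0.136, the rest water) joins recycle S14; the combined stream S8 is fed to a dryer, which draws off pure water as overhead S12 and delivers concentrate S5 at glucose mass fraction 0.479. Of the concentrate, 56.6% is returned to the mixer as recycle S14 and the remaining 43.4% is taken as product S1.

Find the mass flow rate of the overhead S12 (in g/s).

Overall glucose balance (none leaves overhead): glucose in fresh feed = glucose in product, i.e. 868×0.301 = (1−0.566)·S5·0.479.
S5 = 261.27/(0.479×0.434) = 1256.8 g/s.
Recycle S14 = 0.566×1256.8 = 711.34 g/s.
Combined feed S8 = 868 + 711.34 = 1579.3 g/s.
Overhead S12 = S8 − S5 = 1579.3 − 1256.8 = 322.56 g/s.

322.6 g/s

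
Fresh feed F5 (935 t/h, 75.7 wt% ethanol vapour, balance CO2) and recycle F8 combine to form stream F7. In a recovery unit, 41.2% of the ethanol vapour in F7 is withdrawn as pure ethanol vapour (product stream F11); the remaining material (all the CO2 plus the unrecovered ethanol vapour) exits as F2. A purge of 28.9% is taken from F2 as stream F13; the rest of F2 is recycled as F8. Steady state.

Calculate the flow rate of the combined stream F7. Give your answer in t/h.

2002 t/h

CO2 enters only via F5 and leaves only via the purge: 935×0.243 = 0.289×(CO2 in F2), and the recovery unit passes all CO2, so CO2 in F7 = CO2 in F2 = 786.18 t/h.
ethanol vapour in F7: m_A = 935×0.757 + (1−0.289)·(1−0.412)·m_A, so m_A = 707.79/0.5819 = 1216.3 t/h.
F7 = 1216.3 + 786.18 = 2002.5 t/h.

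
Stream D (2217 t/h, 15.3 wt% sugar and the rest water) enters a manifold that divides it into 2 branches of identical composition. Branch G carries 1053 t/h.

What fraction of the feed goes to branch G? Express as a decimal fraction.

0.475

Fraction to G = 1053/2217 = 0.4750.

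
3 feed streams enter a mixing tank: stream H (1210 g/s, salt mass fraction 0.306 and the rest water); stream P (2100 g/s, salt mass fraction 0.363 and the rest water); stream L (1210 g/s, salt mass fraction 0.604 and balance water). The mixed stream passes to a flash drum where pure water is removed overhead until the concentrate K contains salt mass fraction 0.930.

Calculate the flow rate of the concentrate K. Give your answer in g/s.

2004 g/s

salt entering = 1210×0.306 + 2100×0.363 + 1210×0.604 = 1863.4 g/s.
All salt reports to K, so K = 1863.4/0.930 = 2003.7 g/s.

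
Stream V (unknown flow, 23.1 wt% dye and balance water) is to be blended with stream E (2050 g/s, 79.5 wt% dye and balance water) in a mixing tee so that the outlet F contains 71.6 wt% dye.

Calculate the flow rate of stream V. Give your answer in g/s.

333.9 g/s

Let V be the unknown flow. Total out = 2050 + V.
dye balance: 1629.8 + 0.231·V = 0.716·(2050 + V)
(0.231 − 0.716)·V = 0.716×2050 − 1629.8 = -161.95
V = -161.95 / -0.485 = 333.92 g/s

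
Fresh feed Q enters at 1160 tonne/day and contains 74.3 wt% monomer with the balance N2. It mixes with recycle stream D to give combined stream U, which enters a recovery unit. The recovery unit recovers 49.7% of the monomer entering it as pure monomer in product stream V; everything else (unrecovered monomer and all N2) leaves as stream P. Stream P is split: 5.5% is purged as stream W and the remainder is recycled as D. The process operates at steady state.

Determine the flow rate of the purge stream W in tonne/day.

N2 enters only via Q and leaves only via the purge: 1160×0.257 = 0.055×(N2 in P), and the recovery unit passes all N2, so N2 in U = N2 in P = 5420.4 tonne/day.
monomer in U: m_A = 1160×0.743 + (1−0.055)·(1−0.497)·m_A, so m_A = 861.88/0.5247 = 1642.7 tonne/day.
P = (1−0.497)×1642.7 + 5420.4 = 6246.7 tonne/day.
Purge W = 0.055×6246.7 = 343.57 tonne/day.

343.6 tonne/day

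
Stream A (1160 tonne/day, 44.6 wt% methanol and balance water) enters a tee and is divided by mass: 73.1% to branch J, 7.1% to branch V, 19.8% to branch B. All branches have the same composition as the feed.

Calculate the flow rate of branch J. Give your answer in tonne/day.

Branch J flow = 0.731×1160 = 847.96 tonne/day.

848 tonne/day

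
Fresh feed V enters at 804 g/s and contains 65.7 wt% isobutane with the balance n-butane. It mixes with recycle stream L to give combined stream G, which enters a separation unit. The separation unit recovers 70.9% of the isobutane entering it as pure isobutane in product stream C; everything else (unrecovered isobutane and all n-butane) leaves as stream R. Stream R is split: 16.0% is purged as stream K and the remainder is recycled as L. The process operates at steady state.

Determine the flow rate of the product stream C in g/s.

isobutane in G: m_A = 804×0.657 + (1−0.160)·(1−0.709)·m_A, so m_A = 528.23/0.7556 = 699.12 g/s.
Product C = 0.709×699.12 = 495.68 g/s.

495.7 g/s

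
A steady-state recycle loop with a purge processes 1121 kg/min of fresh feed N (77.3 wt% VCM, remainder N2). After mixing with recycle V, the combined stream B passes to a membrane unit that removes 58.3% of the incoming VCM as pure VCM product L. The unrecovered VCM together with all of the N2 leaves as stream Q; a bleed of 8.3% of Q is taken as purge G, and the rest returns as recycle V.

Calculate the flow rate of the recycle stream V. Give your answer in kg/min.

N2 enters only via N and leaves only via the purge: 1121×0.227 = 0.083×(N2 in Q), and the membrane unit passes all N2, so N2 in B = N2 in Q = 3065.9 kg/min.
VCM in B: m_A = 1121×0.773 + (1−0.083)·(1−0.583)·m_A, so m_A = 866.53/0.6176 = 1403 kg/min.
Q = (1−0.583)×1403 + 3065.9 = 3650.9 kg/min.
Recycle V = (1−0.083)×3650.9 = 3347.9 kg/min.

3348 kg/min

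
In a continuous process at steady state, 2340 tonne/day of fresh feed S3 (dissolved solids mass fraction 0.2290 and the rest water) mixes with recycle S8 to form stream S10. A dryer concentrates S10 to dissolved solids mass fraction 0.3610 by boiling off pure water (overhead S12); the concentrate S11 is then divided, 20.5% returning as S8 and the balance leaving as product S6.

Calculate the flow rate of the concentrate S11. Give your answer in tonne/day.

1867 tonne/day

Overall dissolved solids balance (none leaves overhead): dissolved solids in fresh feed = dissolved solids in product, i.e. 2340×0.229 = (1−0.205)·S11·0.361.
S11 = 535.86/(0.361×0.795) = 1867.1 tonne/day.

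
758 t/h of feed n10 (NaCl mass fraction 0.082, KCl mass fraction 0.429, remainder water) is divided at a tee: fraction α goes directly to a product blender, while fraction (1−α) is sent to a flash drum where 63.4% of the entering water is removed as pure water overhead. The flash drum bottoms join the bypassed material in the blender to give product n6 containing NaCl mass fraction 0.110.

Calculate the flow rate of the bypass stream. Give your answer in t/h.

135.6 t/h

All 758×0.082 = 62.156 t/h of NaCl reaches n6, so n6 = 62.156/0.110 = 565.05 t/h and vapour = 192.95 t/h.
The evaporator receives (1−α)·758 of feed at 0.489 water and removes 0.634 of that water:
0.634×0.489×(1−α)×758 = 192.95
(1−α) = 192.95/235 = 0.8210;  α = 0.1790.
Bypass flow = 0.1790×758 = 135.65 t/h.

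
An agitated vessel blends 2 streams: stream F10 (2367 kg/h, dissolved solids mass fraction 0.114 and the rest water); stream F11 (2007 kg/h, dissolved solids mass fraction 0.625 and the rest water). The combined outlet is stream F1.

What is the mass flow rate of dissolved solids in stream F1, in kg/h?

1524 kg/h

dissolved solids out = dissolved solids in = 2367×0.114 + 2007×0.625 = 1524.2 kg/h.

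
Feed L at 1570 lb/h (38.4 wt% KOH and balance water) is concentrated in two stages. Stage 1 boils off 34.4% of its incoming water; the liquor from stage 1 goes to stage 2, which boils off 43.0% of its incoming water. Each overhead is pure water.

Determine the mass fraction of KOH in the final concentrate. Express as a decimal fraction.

water in feed = 1570×0.616 = 967.12 lb/h.
After stage 1: water left = (1−0.344)×967.12 = 634.43; stream total = 1237.3 lb/h.
After stage 2: water left = (1−0.430)×634.43 = 361.63; final concentrate = 964.51 lb/h.
KOH fraction = 602.88/964.51 = 0.625.

0.625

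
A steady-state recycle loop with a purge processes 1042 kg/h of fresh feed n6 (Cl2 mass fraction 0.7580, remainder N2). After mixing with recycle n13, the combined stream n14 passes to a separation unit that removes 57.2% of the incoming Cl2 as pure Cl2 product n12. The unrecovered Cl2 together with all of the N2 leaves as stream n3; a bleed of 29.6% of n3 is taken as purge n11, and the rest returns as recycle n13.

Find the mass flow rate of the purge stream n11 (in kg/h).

395.4 kg/h

N2 enters only via n6 and leaves only via the purge: 1042×0.242 = 0.296×(N2 in n3), and the separation unit passes all N2, so N2 in n14 = N2 in n3 = 851.91 kg/h.
Cl2 in n14: m_A = 1042×0.758 + (1−0.296)·(1−0.572)·m_A, so m_A = 789.84/0.6987 = 1130.5 kg/h.
n3 = (1−0.572)×1130.5 + 851.91 = 1335.7 kg/h.
Purge n11 = 0.296×1335.7 = 395.38 kg/h.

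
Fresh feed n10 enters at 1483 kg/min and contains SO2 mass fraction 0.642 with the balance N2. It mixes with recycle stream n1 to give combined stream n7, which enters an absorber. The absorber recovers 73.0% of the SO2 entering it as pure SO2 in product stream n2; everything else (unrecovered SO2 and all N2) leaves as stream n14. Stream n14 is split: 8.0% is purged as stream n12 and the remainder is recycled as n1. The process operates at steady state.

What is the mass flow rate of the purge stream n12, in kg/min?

558.3 kg/min

N2 enters only via n10 and leaves only via the purge: 1483×0.358 = 0.080×(N2 in n14), and the absorber passes all N2, so N2 in n7 = N2 in n14 = 6636.4 kg/min.
SO2 in n7: m_A = 1483×0.642 + (1−0.080)·(1−0.730)·m_A, so m_A = 952.09/0.7516 = 1266.7 kg/min.
n14 = (1−0.730)×1266.7 + 6636.4 = 6978.4 kg/min.
Purge n12 = 0.080×6978.4 = 558.28 kg/min.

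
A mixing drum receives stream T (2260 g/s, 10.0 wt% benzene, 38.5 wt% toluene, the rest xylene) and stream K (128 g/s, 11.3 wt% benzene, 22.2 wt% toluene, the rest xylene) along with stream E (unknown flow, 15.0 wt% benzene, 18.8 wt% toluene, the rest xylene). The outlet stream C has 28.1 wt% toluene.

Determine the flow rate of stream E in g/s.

2446 g/s

Let E be the unknown flow. Total out = 2388 + E.
toluene balance: 898.52 + 0.188·E = 0.281·(2388 + E)
(0.188 − 0.281)·E = 0.281×2388 − 898.52 = -227.49
E = -227.49 / -0.093 = 2446.1 g/s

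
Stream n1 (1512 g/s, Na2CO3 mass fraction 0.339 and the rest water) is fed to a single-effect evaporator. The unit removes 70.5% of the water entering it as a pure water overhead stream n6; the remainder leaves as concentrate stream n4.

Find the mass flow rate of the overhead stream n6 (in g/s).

704.6 g/s

water entering = 1512×0.661 = 999.43 g/s; overhead removed = 0.705×999.43 = 704.6 g/s.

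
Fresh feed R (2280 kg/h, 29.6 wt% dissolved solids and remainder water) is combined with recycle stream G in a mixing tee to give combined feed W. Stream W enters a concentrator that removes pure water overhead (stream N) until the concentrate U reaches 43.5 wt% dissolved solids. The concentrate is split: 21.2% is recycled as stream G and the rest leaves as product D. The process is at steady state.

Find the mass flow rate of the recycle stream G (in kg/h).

Overall dissolved solids balance (none leaves overhead): dissolved solids in fresh feed = dissolved solids in product, i.e. 2280×0.296 = (1−0.212)·U·0.435.
U = 674.88/(0.435×0.788) = 1968.8 kg/h.
Recycle G = 0.212×1968.8 = 417.39 kg/h.

417.4 kg/h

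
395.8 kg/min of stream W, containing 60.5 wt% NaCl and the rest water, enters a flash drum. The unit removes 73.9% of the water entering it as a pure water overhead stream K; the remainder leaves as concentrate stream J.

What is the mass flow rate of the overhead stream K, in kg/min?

115.5 kg/min

water entering = 395.8×0.395 = 156.34 kg/min; overhead removed = 0.739×156.34 = 115.54 kg/min.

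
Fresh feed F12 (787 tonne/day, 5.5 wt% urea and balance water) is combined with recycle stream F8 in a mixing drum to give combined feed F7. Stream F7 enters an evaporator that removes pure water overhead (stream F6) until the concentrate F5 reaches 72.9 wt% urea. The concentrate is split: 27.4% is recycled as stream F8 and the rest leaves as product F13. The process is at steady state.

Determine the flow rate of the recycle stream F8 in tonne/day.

22.41 tonne/day

Overall urea balance (none leaves overhead): urea in fresh feed = urea in product, i.e. 787×0.055 = (1−0.274)·F5·0.729.
F5 = 43.285/(0.729×0.726) = 81.785 tonne/day.
Recycle F8 = 0.274×81.785 = 22.409 tonne/day.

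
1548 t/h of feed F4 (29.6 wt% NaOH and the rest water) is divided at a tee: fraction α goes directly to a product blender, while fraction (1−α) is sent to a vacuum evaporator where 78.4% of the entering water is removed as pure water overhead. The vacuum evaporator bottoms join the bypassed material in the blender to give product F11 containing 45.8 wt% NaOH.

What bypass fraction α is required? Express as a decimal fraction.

0.359

All 1548×0.296 = 458.21 t/h of NaOH reaches F11, so F11 = 458.21/0.458 = 1000.5 t/h and vapour = 547.55 t/h.
The evaporator receives (1−α)·1548 of feed at 0.704 water and removes 0.784 of that water:
0.784×0.704×(1−α)×1548 = 547.55
(1−α) = 547.55/854.4 = 0.6409;  α = 0.3591.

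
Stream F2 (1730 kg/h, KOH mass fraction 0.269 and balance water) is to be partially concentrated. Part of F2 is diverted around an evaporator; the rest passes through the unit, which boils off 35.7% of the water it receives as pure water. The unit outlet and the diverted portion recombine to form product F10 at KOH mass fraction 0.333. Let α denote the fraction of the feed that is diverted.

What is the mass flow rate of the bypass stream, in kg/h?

455.9 kg/h

All 1730×0.269 = 465.37 kg/h of KOH reaches F10, so F10 = 465.37/0.333 = 1397.5 kg/h and vapour = 332.49 kg/h.
The evaporator receives (1−α)·1730 of feed at 0.731 water and removes 0.357 of that water:
0.357×0.731×(1−α)×1730 = 332.49
(1−α) = 332.49/451.47 = 0.7365;  α = 0.2635.
Bypass flow = 0.2635×1730 = 455.92 kg/h.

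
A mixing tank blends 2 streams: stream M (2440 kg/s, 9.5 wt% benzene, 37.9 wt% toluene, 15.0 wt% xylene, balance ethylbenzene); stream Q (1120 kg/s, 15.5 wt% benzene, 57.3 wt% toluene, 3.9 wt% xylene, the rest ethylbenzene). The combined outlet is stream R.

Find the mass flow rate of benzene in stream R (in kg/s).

405.4 kg/s

benzene out = benzene in = 2440×0.095 + 1120×0.155 = 405.4 kg/s.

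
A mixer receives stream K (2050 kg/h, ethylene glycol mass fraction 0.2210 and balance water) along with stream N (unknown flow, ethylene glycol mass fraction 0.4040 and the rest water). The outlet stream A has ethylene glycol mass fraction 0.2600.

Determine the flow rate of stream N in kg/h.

Let N be the unknown flow. Total out = 2050 + N.
ethylene glycol balance: 453.05 + 0.404·N = 0.260·(2050 + N)
(0.404 − 0.260)·N = 0.260×2050 − 453.05 = 79.95
N = 79.95 / 0.144 = 555.21 kg/h

555.2 kg/h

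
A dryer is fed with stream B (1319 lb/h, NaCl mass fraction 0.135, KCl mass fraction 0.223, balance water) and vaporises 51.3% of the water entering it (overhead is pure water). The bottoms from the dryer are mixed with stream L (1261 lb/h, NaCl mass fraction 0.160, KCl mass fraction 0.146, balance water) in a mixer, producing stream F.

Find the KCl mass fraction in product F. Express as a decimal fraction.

0.223

Vapour removed = 0.513×0.642×1319 = 434.41 lb/h; concentrate = 884.59 lb/h.
KCl reaching the mixer = 294.14 (from concentrate) + 1261×0.146 = 478.24 lb/h.
Product flow = 884.59 + 1261 = 2145.6 lb/h; KCl fraction = 0.223.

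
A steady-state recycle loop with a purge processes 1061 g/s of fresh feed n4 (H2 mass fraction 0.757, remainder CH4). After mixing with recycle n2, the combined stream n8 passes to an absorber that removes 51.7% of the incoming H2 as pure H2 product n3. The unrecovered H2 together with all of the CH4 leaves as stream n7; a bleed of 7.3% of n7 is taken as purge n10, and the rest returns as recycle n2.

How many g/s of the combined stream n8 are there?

CH4 enters only via n4 and leaves only via the purge: 1061×0.243 = 0.073×(CH4 in n7), and the absorber passes all CH4, so CH4 in n8 = CH4 in n7 = 3531.8 g/s.
H2 in n8: m_A = 1061×0.757 + (1−0.073)·(1−0.517)·m_A, so m_A = 803.18/0.5523 = 1454.3 g/s.
n8 = 1454.3 + 3531.8 = 4986.2 g/s.

4986 g/s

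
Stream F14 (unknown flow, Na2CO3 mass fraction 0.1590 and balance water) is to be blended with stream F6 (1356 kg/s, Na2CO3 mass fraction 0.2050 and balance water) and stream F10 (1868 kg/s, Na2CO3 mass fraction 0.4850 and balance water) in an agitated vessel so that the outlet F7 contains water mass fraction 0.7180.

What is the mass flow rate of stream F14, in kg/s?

2234 kg/s

Let F14 be the unknown flow. Total out = 3224 + F14.
water balance: 2040 + 0.841·F14 = 0.718·(3224 + F14)
(0.841 − 0.718)·F14 = 0.718×3224 − 2040 = 274.79
F14 = 274.79 / 0.123 = 2234.1 kg/s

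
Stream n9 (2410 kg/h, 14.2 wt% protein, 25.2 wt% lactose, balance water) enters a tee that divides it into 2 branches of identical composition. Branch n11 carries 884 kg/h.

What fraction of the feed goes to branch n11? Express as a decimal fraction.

0.367

Fraction to n11 = 884/2410 = 0.3668.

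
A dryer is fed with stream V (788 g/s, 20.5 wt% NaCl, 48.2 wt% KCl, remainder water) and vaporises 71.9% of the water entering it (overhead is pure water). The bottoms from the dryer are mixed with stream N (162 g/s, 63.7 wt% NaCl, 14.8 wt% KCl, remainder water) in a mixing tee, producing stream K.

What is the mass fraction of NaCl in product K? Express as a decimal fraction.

Vapour removed = 0.719×0.313×788 = 177.34 g/s; concentrate = 610.66 g/s.
NaCl reaching the mixer = 161.54 (from concentrate) + 162×0.637 = 264.73 g/s.
Product flow = 610.66 + 162 = 772.66 g/s; NaCl fraction = 0.343.

0.343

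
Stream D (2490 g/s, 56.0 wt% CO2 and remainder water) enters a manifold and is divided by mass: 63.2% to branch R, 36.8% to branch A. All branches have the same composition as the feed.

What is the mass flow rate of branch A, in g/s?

916.3 g/s

Branch A flow = 0.368×2490 = 916.32 g/s.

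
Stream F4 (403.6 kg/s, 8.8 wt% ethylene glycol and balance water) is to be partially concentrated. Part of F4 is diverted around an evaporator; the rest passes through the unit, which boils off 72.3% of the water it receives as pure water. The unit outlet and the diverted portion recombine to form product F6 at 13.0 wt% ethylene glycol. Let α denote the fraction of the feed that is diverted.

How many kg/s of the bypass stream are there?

205.8 kg/s

All 403.6×0.088 = 35.517 kg/s of ethylene glycol reaches F6, so F6 = 35.517/0.130 = 273.21 kg/s and vapour = 130.39 kg/s.
The evaporator receives (1−α)·403.6 of feed at 0.912 water and removes 0.723 of that water:
0.723×0.912×(1−α)×403.6 = 130.39
(1−α) = 130.39/266.12 = 0.4900;  α = 0.5100.
Bypass flow = 0.5100×403.6 = 205.85 kg/s.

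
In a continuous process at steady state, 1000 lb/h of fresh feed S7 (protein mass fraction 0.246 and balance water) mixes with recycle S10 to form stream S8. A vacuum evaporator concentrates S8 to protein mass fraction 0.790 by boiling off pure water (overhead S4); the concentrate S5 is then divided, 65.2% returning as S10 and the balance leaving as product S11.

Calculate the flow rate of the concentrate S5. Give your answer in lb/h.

894.8 lb/h

Overall protein balance (none leaves overhead): protein in fresh feed = protein in product, i.e. 1000×0.246 = (1−0.652)·S5·0.790.
S5 = 246/(0.790×0.348) = 894.81 lb/h.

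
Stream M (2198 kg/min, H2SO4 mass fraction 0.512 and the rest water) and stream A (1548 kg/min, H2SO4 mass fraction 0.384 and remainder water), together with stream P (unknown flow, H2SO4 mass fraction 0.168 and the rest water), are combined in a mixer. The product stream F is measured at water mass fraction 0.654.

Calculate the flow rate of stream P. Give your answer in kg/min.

Let P be the unknown flow. Total out = 3746 + P.
water balance: 2026.2 + 0.832·P = 0.654·(3746 + P)
(0.832 − 0.654)·P = 0.654×3746 − 2026.2 = 423.69
P = 423.69 / 0.178 = 2380.3 kg/min

2380 kg/min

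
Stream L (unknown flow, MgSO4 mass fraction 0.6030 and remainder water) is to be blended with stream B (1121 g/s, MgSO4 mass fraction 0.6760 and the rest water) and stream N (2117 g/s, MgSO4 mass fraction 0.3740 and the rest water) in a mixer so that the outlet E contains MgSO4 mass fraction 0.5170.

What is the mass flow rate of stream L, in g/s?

1448 g/s

Let L be the unknown flow. Total out = 3238 + L.
MgSO4 balance: 1549.6 + 0.603·L = 0.517·(3238 + L)
(0.603 − 0.517)·L = 0.517×3238 − 1549.6 = 124.49
L = 124.49 / 0.086 = 1447.6 g/s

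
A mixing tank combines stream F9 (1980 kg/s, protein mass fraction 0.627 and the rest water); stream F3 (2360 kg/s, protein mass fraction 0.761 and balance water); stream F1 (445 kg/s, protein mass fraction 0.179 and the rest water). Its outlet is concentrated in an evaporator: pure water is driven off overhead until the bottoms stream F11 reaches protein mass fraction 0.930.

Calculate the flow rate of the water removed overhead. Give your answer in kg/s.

protein entering = 1980×0.627 + 2360×0.761 + 445×0.179 = 3117.1 kg/s.
All protein reports to F11, so F11 = 3117.1/0.930 = 3351.7 kg/s.
Total feed = 4785 kg/s; overhead = 4785 − 3351.7 = 1433.3 kg/s.

1433 kg/s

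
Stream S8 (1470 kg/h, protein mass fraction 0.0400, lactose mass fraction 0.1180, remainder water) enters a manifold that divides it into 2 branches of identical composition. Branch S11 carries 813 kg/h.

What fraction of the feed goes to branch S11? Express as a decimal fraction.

Fraction to S11 = 813/1470 = 0.5531.

0.553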